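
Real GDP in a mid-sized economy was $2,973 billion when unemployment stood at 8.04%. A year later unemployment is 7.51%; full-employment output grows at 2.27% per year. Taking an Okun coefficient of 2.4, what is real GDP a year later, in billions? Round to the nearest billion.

Δu = 7.51 - 8.04 = -0.53 points.
Okun's law (growth form): g_Y = g_Y* - β × Δu = 2.27 - 2.4 × (-0.53) = 2.27 + 1.272 = 3.542%.
Real GDP in the next year = 2973 × (1 + 3.542/100) = 2973 × 1.03542 ≈ 3078 billion.

$3,078 billion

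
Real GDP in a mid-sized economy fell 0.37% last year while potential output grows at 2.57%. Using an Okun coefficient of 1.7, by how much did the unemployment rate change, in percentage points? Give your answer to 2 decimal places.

1.73 percentage points

Growth-rate Okun's law: g_Y = g_Y* - β × Δu, so Δu = (g_Y* - g_Y)/β.
Δu = (2.57 + 0.37)/1.7 = 2.94/1.7 = 1.73 percentage points.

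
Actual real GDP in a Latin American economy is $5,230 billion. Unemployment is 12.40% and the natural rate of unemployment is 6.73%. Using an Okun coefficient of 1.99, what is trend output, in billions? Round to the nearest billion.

$5,895 billion

Unemployment gap = 12.4 - 6.73 = 5.67 points, so output gap = -1.99 × 5.67 = -11.2833%.
Since Y = Y* × (1 + gap/100), Y* = 5230/0.887167 ≈ 5895 billion.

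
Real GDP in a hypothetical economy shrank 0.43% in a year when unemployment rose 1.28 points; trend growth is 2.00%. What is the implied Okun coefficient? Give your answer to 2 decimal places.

Growth form: g_Y = g_Y* - β × Δu, so β = (g_Y* - g_Y)/Δu.
β = (2 + 0.43)/1.28 = 2.43/1.28 = 1.90.

β ≈ 1.90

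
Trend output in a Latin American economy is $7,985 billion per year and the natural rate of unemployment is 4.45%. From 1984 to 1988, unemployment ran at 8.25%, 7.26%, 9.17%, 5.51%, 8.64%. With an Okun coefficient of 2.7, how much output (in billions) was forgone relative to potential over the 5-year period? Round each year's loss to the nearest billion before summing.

$3,575 billion

Year 1984: gap = -2.7 × (8.25 - 4.45) = -10.26%, loss ≈ 7985 × 10.26/100 ≈ 819.
Year 1985: gap = -2.7 × (7.26 - 4.45) = -7.587%, loss ≈ 7985 × 7.587/100 ≈ 606.
Year 1986: gap = -2.7 × (9.17 - 4.45) = -12.744%, loss ≈ 7985 × 12.744/100 ≈ 1018.
Year 1987: gap = -2.7 × (5.51 - 4.45) = -2.862%, loss ≈ 7985 × 2.862/100 ≈ 229.
Year 1988: gap = -2.7 × (8.64 - 4.45) = -11.313%, loss ≈ 7985 × 11.313/100 ≈ 903.
Total lost output = 819 + 606 + 1018 + 229 + 903 = 3575 billion.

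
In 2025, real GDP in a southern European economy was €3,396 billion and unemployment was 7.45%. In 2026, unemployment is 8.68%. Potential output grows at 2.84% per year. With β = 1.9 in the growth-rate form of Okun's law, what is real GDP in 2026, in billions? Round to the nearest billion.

Δu = 8.68 - 7.45 = 1.23 points.
Okun's law (growth form): g_Y = g_Y* - β × Δu = 2.84 - 1.9 × (1.23) = 2.84 - 2.337 = 0.503%.
Real GDP in the next year = 3396 × (1 + 0.503/100) = 3396 × 1.00503 ≈ 3413 billion.

€3,413 billion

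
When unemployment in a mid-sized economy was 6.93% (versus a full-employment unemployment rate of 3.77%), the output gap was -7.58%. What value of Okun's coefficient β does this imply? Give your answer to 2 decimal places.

Okun's law: output gap = -β × (u - u*).
-7.58 = -β × (6.93 - 3.77) = -β × 3.16, so β = 7.58/3.16 = 2.40.

β ≈ 2.40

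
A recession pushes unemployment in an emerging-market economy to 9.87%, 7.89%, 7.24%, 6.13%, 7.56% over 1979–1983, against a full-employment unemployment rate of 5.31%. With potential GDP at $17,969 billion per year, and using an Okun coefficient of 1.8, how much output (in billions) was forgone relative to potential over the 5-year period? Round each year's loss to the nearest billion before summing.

Year 1979: gap = -1.8 × (9.87 - 5.31) = -8.208%, loss ≈ 17969 × 8.208/100 ≈ 1475.
Year 1980: gap = -1.8 × (7.89 - 5.31) = -4.644%, loss ≈ 17969 × 4.644/100 ≈ 834.
Year 1981: gap = -1.8 × (7.24 - 5.31) = -3.474%, loss ≈ 17969 × 3.474/100 ≈ 624.
Year 1982: gap = -1.8 × (6.13 - 5.31) = -1.476%, loss ≈ 17969 × 1.476/100 ≈ 265.
Year 1983: gap = -1.8 × (7.56 - 5.31) = -4.05%, loss ≈ 17969 × 4.05/100 ≈ 728.
Total lost output = 1475 + 834 + 624 + 265 + 728 = 3926 billion.

$3,926 billion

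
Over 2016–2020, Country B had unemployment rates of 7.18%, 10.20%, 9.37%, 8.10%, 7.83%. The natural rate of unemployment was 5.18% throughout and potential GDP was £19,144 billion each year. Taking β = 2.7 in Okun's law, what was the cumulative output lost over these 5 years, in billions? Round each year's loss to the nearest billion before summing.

Year 2016: gap = -2.7 × (7.18 - 5.18) = -5.4%, loss ≈ 19144 × 5.4/100 ≈ 1034.
Year 2017: gap = -2.7 × (10.2 - 5.18) = -13.554%, loss ≈ 19144 × 13.554/100 ≈ 2595.
Year 2018: gap = -2.7 × (9.37 - 5.18) = -11.313%, loss ≈ 19144 × 11.313/100 ≈ 2166.
Year 2019: gap = -2.7 × (8.1 - 5.18) = -7.884%, loss ≈ 19144 × 7.884/100 ≈ 1509.
Year 2020: gap = -2.7 × (7.83 - 5.18) = -7.155%, loss ≈ 19144 × 7.155/100 ≈ 1370.
Total lost output = 1034 + 2595 + 2166 + 1509 + 1370 = 8674 billion.

£8,674 billion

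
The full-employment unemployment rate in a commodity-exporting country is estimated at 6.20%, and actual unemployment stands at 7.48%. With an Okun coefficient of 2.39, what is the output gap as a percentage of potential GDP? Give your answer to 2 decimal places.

-3.06%

The unemployment gap is 7.48 - 6.2 = 1.28 percentage points.
Okun's law gives an output gap of -2.39 × 1.28 = -3.0592%, i.e. 3.06% below potential.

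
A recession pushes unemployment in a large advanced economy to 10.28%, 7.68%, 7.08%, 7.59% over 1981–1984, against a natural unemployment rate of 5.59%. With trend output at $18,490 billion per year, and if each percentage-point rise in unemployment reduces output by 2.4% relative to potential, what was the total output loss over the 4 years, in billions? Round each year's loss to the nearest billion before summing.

$4,557 billion

Year 1981: gap = -2.4 × (10.28 - 5.59) = -11.256%, loss ≈ 18490 × 11.256/100 ≈ 2081.
Year 1982: gap = -2.4 × (7.68 - 5.59) = -5.016%, loss ≈ 18490 × 5.016/100 ≈ 927.
Year 1983: gap = -2.4 × (7.08 - 5.59) = -3.576%, loss ≈ 18490 × 3.576/100 ≈ 661.
Year 1984: gap = -2.4 × (7.59 - 5.59) = -4.8%, loss ≈ 18490 × 4.8/100 ≈ 888.
Total lost output = 2081 + 927 + 661 + 888 = 4557 billion.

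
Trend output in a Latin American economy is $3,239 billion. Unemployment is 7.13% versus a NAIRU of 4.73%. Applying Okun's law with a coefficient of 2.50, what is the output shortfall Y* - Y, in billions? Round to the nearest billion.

Output gap = -2.50 × (7.13 - 4.73) = -2.5 × 2.4 = -6%.
Actual GDP ≈ 3239 × 0.94 ≈ 3045 billion, so the shortfall is 3239 - 3045 = 194 billion.

$194 billion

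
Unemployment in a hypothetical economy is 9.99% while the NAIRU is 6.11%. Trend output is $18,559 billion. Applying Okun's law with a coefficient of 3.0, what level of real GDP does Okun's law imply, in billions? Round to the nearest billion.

Unemployment gap = 9.99 - 6.11 = 3.88 points, so the output gap is -3 × 3.88 = -11.64%.
Actual GDP = 18559 × (1 - 11.64/100) = 18559 × 0.8836 ≈ 16399 billion.

$16,399 billion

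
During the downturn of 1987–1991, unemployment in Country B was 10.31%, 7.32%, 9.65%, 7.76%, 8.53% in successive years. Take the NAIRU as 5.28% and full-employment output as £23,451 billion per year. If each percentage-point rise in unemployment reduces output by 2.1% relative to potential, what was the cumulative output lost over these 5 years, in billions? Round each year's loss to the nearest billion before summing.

Year 1987: gap = -2.1 × (10.31 - 5.28) = -10.563%, loss ≈ 23451 × 10.563/100 ≈ 2477.
Year 1988: gap = -2.1 × (7.32 - 5.28) = -4.284%, loss ≈ 23451 × 4.284/100 ≈ 1005.
Year 1989: gap = -2.1 × (9.65 - 5.28) = -9.177%, loss ≈ 23451 × 9.177/100 ≈ 2152.
Year 1990: gap = -2.1 × (7.76 - 5.28) = -5.208%, loss ≈ 23451 × 5.208/100 ≈ 1221.
Year 1991: gap = -2.1 × (8.53 - 5.28) = -6.825%, loss ≈ 23451 × 6.825/100 ≈ 1601.
Total lost output = 2477 + 1005 + 2152 + 1221 + 1601 = 8456 billion.

£8,456 billion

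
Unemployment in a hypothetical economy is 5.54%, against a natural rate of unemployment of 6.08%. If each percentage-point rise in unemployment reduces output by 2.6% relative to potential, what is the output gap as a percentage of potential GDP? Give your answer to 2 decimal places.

The unemployment gap is 5.54 - 6.08 = -0.54 percentage points.
Okun's law gives an output gap of -2.6 × (-0.54) = 1.404%, i.e. 1.40% above potential.

1.40%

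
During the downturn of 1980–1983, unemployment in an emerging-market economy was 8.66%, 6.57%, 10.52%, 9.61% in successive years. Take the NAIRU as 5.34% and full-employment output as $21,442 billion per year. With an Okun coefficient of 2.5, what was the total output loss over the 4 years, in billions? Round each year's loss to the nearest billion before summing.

$7,505 billion

Year 1980: gap = -2.5 × (8.66 - 5.34) = -8.3%, loss ≈ 21442 × 8.3/100 ≈ 1780.
Year 1981: gap = -2.5 × (6.57 - 5.34) = -3.075%, loss ≈ 21442 × 3.075/100 ≈ 659.
Year 1982: gap = -2.5 × (10.52 - 5.34) = -12.95%, loss ≈ 21442 × 12.95/100 ≈ 2777.
Year 1983: gap = -2.5 × (9.61 - 5.34) = -10.675%, loss ≈ 21442 × 10.675/100 ≈ 2289.
Total lost output = 1780 + 659 + 2777 + 2289 = 7505 billion.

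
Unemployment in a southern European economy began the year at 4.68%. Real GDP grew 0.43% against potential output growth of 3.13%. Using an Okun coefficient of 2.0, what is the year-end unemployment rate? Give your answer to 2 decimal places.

6.03%

Growth-rate Okun's law: g_Y = g_Y* - β × Δu, so Δu = (g_Y* - g_Y)/β.
Δu = (3.13 - 0.43)/2.0 = 2.7/2.0 = 1.35 percentage points.
Year-end unemployment = 4.68 + 1.35 = 6.03%.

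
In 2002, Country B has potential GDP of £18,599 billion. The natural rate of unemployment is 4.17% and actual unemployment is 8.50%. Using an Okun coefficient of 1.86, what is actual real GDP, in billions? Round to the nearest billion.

£17,101 billion

Unemployment gap = 8.5 - 4.17 = 4.33 points, so the output gap is -1.86 × 4.33 = -8.0538%.
Actual GDP = 18599 × (1 - 8.0538/100) = 18599 × 0.919462 ≈ 17101 billion.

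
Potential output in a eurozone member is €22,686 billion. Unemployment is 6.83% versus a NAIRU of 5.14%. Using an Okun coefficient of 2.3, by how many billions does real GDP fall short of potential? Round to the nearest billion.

€882 billion

Output gap = -2.3 × (6.83 - 5.14) = -2.3 × 1.69 = -3.887%.
Actual GDP ≈ 22686 × 0.96113 ≈ 21804 billion, so the shortfall is 22686 - 21804 = 882 billion.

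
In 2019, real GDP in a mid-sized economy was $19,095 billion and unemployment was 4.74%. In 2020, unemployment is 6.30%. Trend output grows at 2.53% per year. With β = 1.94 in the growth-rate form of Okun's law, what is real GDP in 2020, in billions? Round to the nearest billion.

$19,000 billion

Δu = 6.3 - 4.74 = 1.56 points.
Okun's law (growth form): g_Y = g_Y* - β × Δu = 2.53 - 1.94 × (1.56) = 2.53 - 3.0264 = -0.4964%.
Real GDP in the next year = 19095 × (1 - 0.4964/100) = 19095 × 0.995036 ≈ 19000 billion.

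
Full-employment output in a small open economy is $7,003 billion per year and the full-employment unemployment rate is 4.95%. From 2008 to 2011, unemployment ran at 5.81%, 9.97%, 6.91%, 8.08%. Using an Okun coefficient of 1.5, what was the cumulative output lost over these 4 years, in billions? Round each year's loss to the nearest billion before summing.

Year 2008: gap = -1.5 × (5.81 - 4.95) = -1.29%, loss ≈ 7003 × 1.29/100 ≈ 90.
Year 2009: gap = -1.5 × (9.97 - 4.95) = -7.53%, loss ≈ 7003 × 7.53/100 ≈ 527.
Year 2010: gap = -1.5 × (6.91 - 4.95) = -2.94%, loss ≈ 7003 × 2.94/100 ≈ 206.
Year 2011: gap = -1.5 × (8.08 - 4.95) = -4.695%, loss ≈ 7003 × 4.695/100 ≈ 329.
Total lost output = 90 + 527 + 206 + 329 = 1152 billion.

$1,152 billion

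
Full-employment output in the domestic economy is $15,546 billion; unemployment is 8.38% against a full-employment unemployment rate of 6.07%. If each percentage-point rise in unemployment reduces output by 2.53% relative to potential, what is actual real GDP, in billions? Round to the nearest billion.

Unemployment gap = 8.38 - 6.07 = 2.31 points, so the output gap is -2.53 × 2.31 = -5.8443%.
Actual GDP = 15546 × (1 - 5.8443/100) = 15546 × 0.941557 ≈ 14637 billion.

$14,637 billion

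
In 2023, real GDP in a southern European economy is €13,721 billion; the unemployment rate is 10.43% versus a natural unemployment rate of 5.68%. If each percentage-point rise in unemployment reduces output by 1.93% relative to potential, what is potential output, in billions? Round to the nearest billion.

€15,106 billion

Unemployment gap = 10.43 - 5.68 = 4.75 points, so output gap = -1.93 × 4.75 = -9.1675%.
Since Y = Y* × (1 + gap/100), Y* = 13721/0.908325 ≈ 15106 billion.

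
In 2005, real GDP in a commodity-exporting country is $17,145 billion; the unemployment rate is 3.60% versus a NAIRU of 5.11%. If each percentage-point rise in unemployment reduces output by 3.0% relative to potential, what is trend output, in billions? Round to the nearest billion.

Unemployment gap = 3.6 - 5.11 = -1.51 points, so output gap = -3 × (-1.51) = 4.53%.
Since Y = Y* × (1 + gap/100), Y* = 17145/1.0453 ≈ 16402 billion.

$16,402 billion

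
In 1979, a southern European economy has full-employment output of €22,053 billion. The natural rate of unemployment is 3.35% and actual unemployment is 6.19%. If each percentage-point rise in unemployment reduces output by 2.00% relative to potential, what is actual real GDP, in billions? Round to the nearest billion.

Unemployment gap = 6.19 - 3.35 = 2.84 points, so the output gap is -2 × 2.84 = -5.68%.
Actual GDP = 22053 × (1 - 5.68/100) = 22053 × 0.9432 ≈ 20800 billion.

€20,800 billion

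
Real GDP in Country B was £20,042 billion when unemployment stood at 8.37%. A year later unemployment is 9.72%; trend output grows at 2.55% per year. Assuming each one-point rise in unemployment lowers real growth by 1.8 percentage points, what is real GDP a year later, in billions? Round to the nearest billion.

£20,066 billion

Δu = 9.72 - 8.37 = 1.35 points.
Okun's law (growth form): g_Y = g_Y* - β × Δu = 2.55 - 1.8 × (1.35) = 2.55 - 2.43 = 0.12%.
Real GDP in the next year = 20042 × (1 + 0.12/100) = 20042 × 1.0012 ≈ 20066 billion.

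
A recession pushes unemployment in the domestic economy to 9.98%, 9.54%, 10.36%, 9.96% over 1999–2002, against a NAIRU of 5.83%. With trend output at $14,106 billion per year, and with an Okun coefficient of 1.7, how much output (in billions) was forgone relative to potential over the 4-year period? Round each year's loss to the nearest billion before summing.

Year 1999: gap = -1.7 × (9.98 - 5.83) = -7.055%, loss ≈ 14106 × 7.055/100 ≈ 995.
Year 2000: gap = -1.7 × (9.54 - 5.83) = -6.307%, loss ≈ 14106 × 6.307/100 ≈ 890.
Year 2001: gap = -1.7 × (10.36 - 5.83) = -7.701%, loss ≈ 14106 × 7.701/100 ≈ 1086.
Year 2002: gap = -1.7 × (9.96 - 5.83) = -7.021%, loss ≈ 14106 × 7.021/100 ≈ 990.
Total lost output = 995 + 890 + 1086 + 990 = 3961 billion.

$3,961 billion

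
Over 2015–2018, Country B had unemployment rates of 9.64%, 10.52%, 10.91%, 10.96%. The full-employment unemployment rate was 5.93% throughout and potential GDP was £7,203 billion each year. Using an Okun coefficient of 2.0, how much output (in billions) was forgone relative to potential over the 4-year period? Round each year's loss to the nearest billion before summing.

£2,637 billion

Year 2015: gap = -2.0 × (9.64 - 5.93) = -7.42%, loss ≈ 7203 × 7.42/100 ≈ 534.
Year 2016: gap = -2.0 × (10.52 - 5.93) = -9.18%, loss ≈ 7203 × 9.18/100 ≈ 661.
Year 2017: gap = -2.0 × (10.91 - 5.93) = -9.96%, loss ≈ 7203 × 9.96/100 ≈ 717.
Year 2018: gap = -2.0 × (10.96 - 5.93) = -10.06%, loss ≈ 7203 × 10.06/100 ≈ 725.
Total lost output = 534 + 661 + 717 + 725 = 2637 billion.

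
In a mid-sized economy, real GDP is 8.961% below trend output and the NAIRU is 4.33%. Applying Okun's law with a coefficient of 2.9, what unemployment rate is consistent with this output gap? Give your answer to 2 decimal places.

7.42%

From Okun's law, u - u* = -(output gap)/β = -(-8.961)/2.9 = 3.09 points.
So u = 4.33 + 3.09 = 7.42%.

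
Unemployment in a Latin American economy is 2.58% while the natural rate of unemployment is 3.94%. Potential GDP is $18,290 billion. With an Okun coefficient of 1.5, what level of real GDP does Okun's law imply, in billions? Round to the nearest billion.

$18,663 billion

Unemployment gap = 2.58 - 3.94 = -1.36 points, so the output gap is -1.5 × (-1.36) = 2.04%.
Actual GDP = 18290 × (1 + 2.04/100) = 18290 × 1.0204 ≈ 18663 billion.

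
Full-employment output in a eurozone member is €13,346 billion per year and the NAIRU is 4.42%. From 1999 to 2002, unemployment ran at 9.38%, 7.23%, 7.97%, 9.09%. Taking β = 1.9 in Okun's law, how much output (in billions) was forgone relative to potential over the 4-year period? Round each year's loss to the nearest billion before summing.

Year 1999: gap = -1.9 × (9.38 - 4.42) = -9.424%, loss ≈ 13346 × 9.424/100 ≈ 1258.
Year 2000: gap = -1.9 × (7.23 - 4.42) = -5.339%, loss ≈ 13346 × 5.339/100 ≈ 713.
Year 2001: gap = -1.9 × (7.97 - 4.42) = -6.745%, loss ≈ 13346 × 6.745/100 ≈ 900.
Year 2002: gap = -1.9 × (9.09 - 4.42) = -8.873%, loss ≈ 13346 × 8.873/100 ≈ 1184.
Total lost output = 1258 + 713 + 900 + 1184 = 4055 billion.

€4,055 billion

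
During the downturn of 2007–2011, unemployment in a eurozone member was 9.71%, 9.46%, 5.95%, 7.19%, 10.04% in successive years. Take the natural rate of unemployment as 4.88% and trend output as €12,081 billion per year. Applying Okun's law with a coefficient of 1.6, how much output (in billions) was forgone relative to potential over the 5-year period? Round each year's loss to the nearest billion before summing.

€3,470 billion

Year 2007: gap = -1.6 × (9.71 - 4.88) = -7.728%, loss ≈ 12081 × 7.728/100 ≈ 934.
Year 2008: gap = -1.6 × (9.46 - 4.88) = -7.328%, loss ≈ 12081 × 7.328/100 ≈ 885.
Year 2009: gap = -1.6 × (5.95 - 4.88) = -1.712%, loss ≈ 12081 × 1.712/100 ≈ 207.
Year 2010: gap = -1.6 × (7.19 - 4.88) = -3.696%, loss ≈ 12081 × 3.696/100 ≈ 447.
Year 2011: gap = -1.6 × (10.04 - 4.88) = -8.256%, loss ≈ 12081 × 8.256/100 ≈ 997.
Total lost output = 934 + 885 + 207 + 447 + 997 = 3470 billion.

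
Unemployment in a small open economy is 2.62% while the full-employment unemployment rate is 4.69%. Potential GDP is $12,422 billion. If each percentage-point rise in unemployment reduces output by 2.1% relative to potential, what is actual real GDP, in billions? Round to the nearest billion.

Unemployment gap = 2.62 - 4.69 = -2.07 points, so the output gap is -2.1 × (-2.07) = 4.347%.
Actual GDP = 12422 × (1 + 4.347/100) = 12422 × 1.04347 ≈ 12962 billion.

$12,962 billion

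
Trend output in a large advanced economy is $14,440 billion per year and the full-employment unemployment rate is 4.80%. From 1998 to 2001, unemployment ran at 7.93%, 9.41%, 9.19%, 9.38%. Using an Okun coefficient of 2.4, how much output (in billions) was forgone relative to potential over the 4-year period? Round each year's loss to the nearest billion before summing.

Year 1998: gap = -2.4 × (7.93 - 4.8) = -7.512%, loss ≈ 14440 × 7.512/100 ≈ 1085.
Year 1999: gap = -2.4 × (9.41 - 4.8) = -11.064%, loss ≈ 14440 × 11.064/100 ≈ 1598.
Year 2000: gap = -2.4 × (9.19 - 4.8) = -10.536%, loss ≈ 14440 × 10.536/100 ≈ 1521.
Year 2001: gap = -2.4 × (9.38 - 4.8) = -10.992%, loss ≈ 14440 × 10.992/100 ≈ 1587.
Total lost output = 1085 + 1598 + 1521 + 1587 = 5791 billion.

$5,791 billion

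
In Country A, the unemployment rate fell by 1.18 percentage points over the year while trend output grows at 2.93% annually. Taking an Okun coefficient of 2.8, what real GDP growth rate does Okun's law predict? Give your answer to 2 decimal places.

6.23%

Growth-rate Okun's law: g_Y = g_Y* - β × Δu.
g_Y = 2.93 - 2.8 × (-1.18) = 2.93 + 3.304 = 6.234%, i.e. 6.23% to 2 d.p.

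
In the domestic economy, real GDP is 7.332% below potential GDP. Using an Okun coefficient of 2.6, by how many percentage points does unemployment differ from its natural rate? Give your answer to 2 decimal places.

Okun's law: output gap = -β × (u - u*), so u - u* = -(output gap)/β.
u - u* = -(-7.332)/2.6 = 2.82 percentage points.

2.82 percentage points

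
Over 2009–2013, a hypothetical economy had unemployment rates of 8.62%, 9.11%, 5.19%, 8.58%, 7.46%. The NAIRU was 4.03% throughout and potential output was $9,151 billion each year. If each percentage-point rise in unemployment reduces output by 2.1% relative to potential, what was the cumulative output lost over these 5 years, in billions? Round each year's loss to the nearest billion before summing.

Year 2009: gap = -2.1 × (8.62 - 4.03) = -9.639%, loss ≈ 9151 × 9.639/100 ≈ 882.
Year 2010: gap = -2.1 × (9.11 - 4.03) = -10.668%, loss ≈ 9151 × 10.668/100 ≈ 976.
Year 2011: gap = -2.1 × (5.19 - 4.03) = -2.436%, loss ≈ 9151 × 2.436/100 ≈ 223.
Year 2012: gap = -2.1 × (8.58 - 4.03) = -9.555%, loss ≈ 9151 × 9.555/100 ≈ 874.
Year 2013: gap = -2.1 × (7.46 - 4.03) = -7.203%, loss ≈ 9151 × 7.203/100 ≈ 659.
Total lost output = 882 + 976 + 223 + 874 + 659 = 3614 billion.

$3,614 billion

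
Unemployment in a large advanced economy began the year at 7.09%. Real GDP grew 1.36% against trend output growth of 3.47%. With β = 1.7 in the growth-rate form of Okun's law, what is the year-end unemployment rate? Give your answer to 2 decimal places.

Growth-rate Okun's law: g_Y = g_Y* - β × Δu, so Δu = (g_Y* - g_Y)/β.
Δu = (3.47 - 1.36)/1.7 = 2.11/1.7 = 1.24 percentage points.
Year-end unemployment = 7.09 + 1.24 = 8.33%.

8.33%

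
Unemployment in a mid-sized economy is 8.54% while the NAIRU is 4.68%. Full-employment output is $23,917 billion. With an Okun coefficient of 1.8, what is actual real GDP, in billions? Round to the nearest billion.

Unemployment gap = 8.54 - 4.68 = 3.86 points, so the output gap is -1.8 × 3.86 = -6.948%.
Actual GDP = 23917 × (1 - 6.948/100) = 23917 × 0.93052 ≈ 22255 billion.

$22,255 billion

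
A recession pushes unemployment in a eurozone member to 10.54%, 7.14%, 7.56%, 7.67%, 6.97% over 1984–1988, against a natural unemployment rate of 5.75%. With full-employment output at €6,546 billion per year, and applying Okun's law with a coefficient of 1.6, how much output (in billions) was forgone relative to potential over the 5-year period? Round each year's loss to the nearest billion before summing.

Year 1984: gap = -1.6 × (10.54 - 5.75) = -7.664%, loss ≈ 6546 × 7.664/100 ≈ 502.
Year 1985: gap = -1.6 × (7.14 - 5.75) = -2.224%, loss ≈ 6546 × 2.224/100 ≈ 146.
Year 1986: gap = -1.6 × (7.56 - 5.75) = -2.896%, loss ≈ 6546 × 2.896/100 ≈ 190.
Year 1987: gap = -1.6 × (7.67 - 5.75) = -3.072%, loss ≈ 6546 × 3.072/100 ≈ 201.
Year 1988: gap = -1.6 × (6.97 - 5.75) = -1.952%, loss ≈ 6546 × 1.952/100 ≈ 128.
Total lost output = 502 + 146 + 190 + 201 + 128 = 1167 billion.

€1,167 billion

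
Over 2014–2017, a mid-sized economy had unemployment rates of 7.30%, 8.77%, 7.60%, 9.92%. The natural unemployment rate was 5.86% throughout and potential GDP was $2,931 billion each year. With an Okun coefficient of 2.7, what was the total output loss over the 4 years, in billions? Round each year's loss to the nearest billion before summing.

$803 billion

Year 2014: gap = -2.7 × (7.3 - 5.86) = -3.888%, loss ≈ 2931 × 3.888/100 ≈ 114.
Year 2015: gap = -2.7 × (8.77 - 5.86) = -7.857%, loss ≈ 2931 × 7.857/100 ≈ 230.
Year 2016: gap = -2.7 × (7.6 - 5.86) = -4.698%, loss ≈ 2931 × 4.698/100 ≈ 138.
Year 2017: gap = -2.7 × (9.92 - 5.86) = -10.962%, loss ≈ 2931 × 10.962/100 ≈ 321.
Total lost output = 114 + 230 + 138 + 321 = 803 billion.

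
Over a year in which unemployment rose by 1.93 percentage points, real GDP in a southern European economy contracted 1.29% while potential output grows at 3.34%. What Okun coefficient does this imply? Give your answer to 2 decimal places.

β ≈ 2.40

Growth form: g_Y = g_Y* - β × Δu, so β = (g_Y* - g_Y)/Δu.
β = (3.34 + 1.29)/1.93 = 4.63/1.93 = 2.40.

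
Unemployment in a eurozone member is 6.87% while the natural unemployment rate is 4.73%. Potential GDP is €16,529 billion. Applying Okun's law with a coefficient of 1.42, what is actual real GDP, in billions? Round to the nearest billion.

€16,027 billion

Unemployment gap = 6.87 - 4.73 = 2.14 points, so the output gap is -1.42 × 2.14 = -3.0388%.
Actual GDP = 16529 × (1 - 3.0388/100) = 16529 × 0.969612 ≈ 16027 billion.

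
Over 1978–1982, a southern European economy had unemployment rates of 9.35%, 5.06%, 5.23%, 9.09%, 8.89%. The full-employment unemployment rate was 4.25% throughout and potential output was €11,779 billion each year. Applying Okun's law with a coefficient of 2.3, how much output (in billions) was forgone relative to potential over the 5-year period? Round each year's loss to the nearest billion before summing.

Year 1978: gap = -2.3 × (9.35 - 4.25) = -11.73%, loss ≈ 11779 × 11.73/100 ≈ 1382.
Year 1979: gap = -2.3 × (5.06 - 4.25) = -1.863%, loss ≈ 11779 × 1.863/100 ≈ 219.
Year 1980: gap = -2.3 × (5.23 - 4.25) = -2.254%, loss ≈ 11779 × 2.254/100 ≈ 265.
Year 1981: gap = -2.3 × (9.09 - 4.25) = -11.132%, loss ≈ 11779 × 11.132/100 ≈ 1311.
Year 1982: gap = -2.3 × (8.89 - 4.25) = -10.672%, loss ≈ 11779 × 10.672/100 ≈ 1257.
Total lost output = 1382 + 219 + 265 + 1311 + 1257 = 4434 billion.

€4,434 billion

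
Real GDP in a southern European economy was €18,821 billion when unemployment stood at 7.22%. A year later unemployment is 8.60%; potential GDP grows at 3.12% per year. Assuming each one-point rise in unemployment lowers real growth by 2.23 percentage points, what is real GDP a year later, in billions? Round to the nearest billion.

Δu = 8.6 - 7.22 = 1.38 points.
Okun's law (growth form): g_Y = g_Y* - β × Δu = 3.12 - 2.23 × (1.38) = 3.12 - 3.0774 = 0.0426%.
Real GDP in the next year = 18821 × (1 + 0.0426/100) = 18821 × 1.000426 ≈ 18829 billion.

€18,829 billion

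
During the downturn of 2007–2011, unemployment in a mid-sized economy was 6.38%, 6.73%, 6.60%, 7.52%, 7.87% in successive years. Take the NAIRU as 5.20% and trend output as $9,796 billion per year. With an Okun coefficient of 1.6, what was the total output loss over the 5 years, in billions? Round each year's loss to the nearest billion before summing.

$1,426 billion

Year 2007: gap = -1.6 × (6.38 - 5.2) = -1.888%, loss ≈ 9796 × 1.888/100 ≈ 185.
Year 2008: gap = -1.6 × (6.73 - 5.2) = -2.448%, loss ≈ 9796 × 2.448/100 ≈ 240.
Year 2009: gap = -1.6 × (6.6 - 5.2) = -2.24%, loss ≈ 9796 × 2.24/100 ≈ 219.
Year 2010: gap = -1.6 × (7.52 - 5.2) = -3.712%, loss ≈ 9796 × 3.712/100 ≈ 364.
Year 2011: gap = -1.6 × (7.87 - 5.2) = -4.272%, loss ≈ 9796 × 4.272/100 ≈ 418.
Total lost output = 185 + 240 + 219 + 364 + 418 = 1426 billion.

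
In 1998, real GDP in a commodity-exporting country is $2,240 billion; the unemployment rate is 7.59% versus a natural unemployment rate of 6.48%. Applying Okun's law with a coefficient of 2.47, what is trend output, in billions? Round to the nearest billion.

Unemployment gap = 7.59 - 6.48 = 1.11 points, so output gap = -2.47 × 1.11 = -2.7417%.
Since Y = Y* × (1 + gap/100), Y* = 2240/0.972583 ≈ 2303 billion.

$2,303 billion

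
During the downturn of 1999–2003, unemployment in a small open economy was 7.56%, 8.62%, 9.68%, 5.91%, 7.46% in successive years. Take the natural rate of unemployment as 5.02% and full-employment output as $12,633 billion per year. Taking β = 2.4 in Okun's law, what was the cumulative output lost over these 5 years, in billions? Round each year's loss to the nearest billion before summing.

Year 1999: gap = -2.4 × (7.56 - 5.02) = -6.096%, loss ≈ 12633 × 6.096/100 ≈ 770.
Year 2000: gap = -2.4 × (8.62 - 5.02) = -8.64%, loss ≈ 12633 × 8.64/100 ≈ 1091.
Year 2001: gap = -2.4 × (9.68 - 5.02) = -11.184%, loss ≈ 12633 × 11.184/100 ≈ 1413.
Year 2002: gap = -2.4 × (5.91 - 5.02) = -2.136%, loss ≈ 12633 × 2.136/100 ≈ 270.
Year 2003: gap = -2.4 × (7.46 - 5.02) = -5.856%, loss ≈ 12633 × 5.856/100 ≈ 740.
Total lost output = 770 + 1091 + 1413 + 270 + 740 = 4284 billion.

$4,284 billion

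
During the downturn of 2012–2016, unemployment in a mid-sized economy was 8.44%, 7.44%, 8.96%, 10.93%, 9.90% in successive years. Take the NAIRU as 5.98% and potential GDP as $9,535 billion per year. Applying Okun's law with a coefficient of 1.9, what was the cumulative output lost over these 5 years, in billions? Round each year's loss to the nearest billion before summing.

Year 2012: gap = -1.9 × (8.44 - 5.98) = -4.674%, loss ≈ 9535 × 4.674/100 ≈ 446.
Year 2013: gap = -1.9 × (7.44 - 5.98) = -2.774%, loss ≈ 9535 × 2.774/100 ≈ 265.
Year 2014: gap = -1.9 × (8.96 - 5.98) = -5.662%, loss ≈ 9535 × 5.662/100 ≈ 540.
Year 2015: gap = -1.9 × (10.93 - 5.98) = -9.405%, loss ≈ 9535 × 9.405/100 ≈ 897.
Year 2016: gap = -1.9 × (9.9 - 5.98) = -7.448%, loss ≈ 9535 × 7.448/100 ≈ 710.
Total lost output = 446 + 265 + 540 + 897 + 710 = 2858 billion.

$2,858 billion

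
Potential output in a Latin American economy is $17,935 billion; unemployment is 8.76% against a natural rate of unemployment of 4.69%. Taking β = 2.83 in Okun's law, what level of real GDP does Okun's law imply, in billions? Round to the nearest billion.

$15,869 billion

Unemployment gap = 8.76 - 4.69 = 4.07 points, so the output gap is -2.83 × 4.07 = -11.5181%.
Actual GDP = 17935 × (1 - 11.5181/100) = 17935 × 0.884819 ≈ 15869 billion.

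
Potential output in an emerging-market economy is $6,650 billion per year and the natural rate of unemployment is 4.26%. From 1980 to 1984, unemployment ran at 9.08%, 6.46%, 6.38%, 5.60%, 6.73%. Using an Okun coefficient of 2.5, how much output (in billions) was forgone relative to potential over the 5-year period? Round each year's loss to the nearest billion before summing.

$2,153 billion

Year 1980: gap = -2.5 × (9.08 - 4.26) = -12.05%, loss ≈ 6650 × 12.05/100 ≈ 801.
Year 1981: gap = -2.5 × (6.46 - 4.26) = -5.5%, loss ≈ 6650 × 5.5/100 ≈ 366.
Year 1982: gap = -2.5 × (6.38 - 4.26) = -5.3%, loss ≈ 6650 × 5.3/100 ≈ 352.
Year 1983: gap = -2.5 × (5.6 - 4.26) = -3.35%, loss ≈ 6650 × 3.35/100 ≈ 223.
Year 1984: gap = -2.5 × (6.73 - 4.26) = -6.175%, loss ≈ 6650 × 6.175/100 ≈ 411.
Total lost output = 801 + 366 + 352 + 223 + 411 = 2153 billion.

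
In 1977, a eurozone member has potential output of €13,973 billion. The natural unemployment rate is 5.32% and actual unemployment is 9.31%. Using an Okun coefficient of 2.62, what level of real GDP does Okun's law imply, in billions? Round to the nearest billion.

€12,512 billion

Unemployment gap = 9.31 - 5.32 = 3.99 points, so the output gap is -2.62 × 3.99 = -10.4538%.
Actual GDP = 13973 × (1 - 10.4538/100) = 13973 × 0.895462 ≈ 12512 billion.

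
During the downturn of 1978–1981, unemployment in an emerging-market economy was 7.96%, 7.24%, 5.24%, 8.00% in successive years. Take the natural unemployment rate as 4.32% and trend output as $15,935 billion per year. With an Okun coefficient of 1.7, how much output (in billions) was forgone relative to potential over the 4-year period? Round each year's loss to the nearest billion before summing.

$3,023 billion

Year 1978: gap = -1.7 × (7.96 - 4.32) = -6.188%, loss ≈ 15935 × 6.188/100 ≈ 986.
Year 1979: gap = -1.7 × (7.24 - 4.32) = -4.964%, loss ≈ 15935 × 4.964/100 ≈ 791.
Year 1980: gap = -1.7 × (5.24 - 4.32) = -1.564%, loss ≈ 15935 × 1.564/100 ≈ 249.
Year 1981: gap = -1.7 × (8 - 4.32) = -6.256%, loss ≈ 15935 × 6.256/100 ≈ 997.
Total lost output = 986 + 791 + 249 + 997 = 3023 billion.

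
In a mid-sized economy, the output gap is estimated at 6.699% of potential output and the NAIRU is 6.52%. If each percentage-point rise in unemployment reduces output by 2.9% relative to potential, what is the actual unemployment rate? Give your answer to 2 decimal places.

From Okun's law, u - u* = -(output gap)/β = -(6.699)/2.9 = -2.31 points.
So u = 6.52 - 2.31 = 4.21%.

4.21%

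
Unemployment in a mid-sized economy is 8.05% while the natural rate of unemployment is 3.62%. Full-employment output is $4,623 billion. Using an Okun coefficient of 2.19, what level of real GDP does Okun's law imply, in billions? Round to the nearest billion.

Unemployment gap = 8.05 - 3.62 = 4.43 points, so the output gap is -2.19 × 4.43 = -9.7017%.
Actual GDP = 4623 × (1 - 9.7017/100) = 4623 × 0.902983 ≈ 4174 billion.

$4,174 billion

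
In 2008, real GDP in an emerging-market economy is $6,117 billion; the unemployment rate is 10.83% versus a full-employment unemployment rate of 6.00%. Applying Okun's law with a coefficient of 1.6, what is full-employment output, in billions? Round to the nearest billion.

$6,629 billion

Unemployment gap = 10.83 - 6 = 4.83 points, so output gap = -1.6 × 4.83 = -7.728%.
Since Y = Y* × (1 + gap/100), Y* = 6117/0.92272 ≈ 6629 billion.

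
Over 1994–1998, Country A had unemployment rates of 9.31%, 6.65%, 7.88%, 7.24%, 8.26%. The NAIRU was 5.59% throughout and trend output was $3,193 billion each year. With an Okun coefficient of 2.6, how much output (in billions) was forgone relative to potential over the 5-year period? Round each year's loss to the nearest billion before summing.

$946 billion

Year 1994: gap = -2.6 × (9.31 - 5.59) = -9.672%, loss ≈ 3193 × 9.672/100 ≈ 309.
Year 1995: gap = -2.6 × (6.65 - 5.59) = -2.756%, loss ≈ 3193 × 2.756/100 ≈ 88.
Year 1996: gap = -2.6 × (7.88 - 5.59) = -5.954%, loss ≈ 3193 × 5.954/100 ≈ 190.
Year 1997: gap = -2.6 × (7.24 - 5.59) = -4.29%, loss ≈ 3193 × 4.29/100 ≈ 137.
Year 1998: gap = -2.6 × (8.26 - 5.59) = -6.942%, loss ≈ 3193 × 6.942/100 ≈ 222.
Total lost output = 309 + 88 + 190 + 137 + 222 = 946 billion.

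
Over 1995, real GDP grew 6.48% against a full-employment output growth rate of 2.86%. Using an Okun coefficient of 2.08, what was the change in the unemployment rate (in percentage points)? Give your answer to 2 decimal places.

-1.74 percentage points

Growth-rate Okun's law: g_Y = g_Y* - β × Δu, so Δu = (g_Y* - g_Y)/β.
Δu = (2.86 - 6.48)/2.08 = -3.62/2.08 = -1.74 percentage points.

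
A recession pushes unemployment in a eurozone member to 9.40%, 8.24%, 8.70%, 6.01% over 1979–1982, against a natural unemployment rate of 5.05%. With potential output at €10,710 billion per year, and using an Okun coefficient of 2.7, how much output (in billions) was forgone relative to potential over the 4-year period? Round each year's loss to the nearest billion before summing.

Year 1979: gap = -2.7 × (9.4 - 5.05) = -11.745%, loss ≈ 10710 × 11.745/100 ≈ 1258.
Year 1980: gap = -2.7 × (8.24 - 5.05) = -8.613%, loss ≈ 10710 × 8.613/100 ≈ 922.
Year 1981: gap = -2.7 × (8.7 - 5.05) = -9.855%, loss ≈ 10710 × 9.855/100 ≈ 1055.
Year 1982: gap = -2.7 × (6.01 - 5.05) = -2.592%, loss ≈ 10710 × 2.592/100 ≈ 278.
Total lost output = 1258 + 922 + 1055 + 278 = 3513 billion.

€3,513 billion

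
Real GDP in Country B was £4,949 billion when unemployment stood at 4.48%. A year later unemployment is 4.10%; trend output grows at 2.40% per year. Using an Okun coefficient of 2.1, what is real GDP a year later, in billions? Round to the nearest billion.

£5,107 billion

Δu = 4.1 - 4.48 = -0.38 points.
Okun's law (growth form): g_Y = g_Y* - β × Δu = 2.40 - 2.1 × (-0.38) = 2.4 + 0.798 = 3.198%.
Real GDP in the next year = 4949 × (1 + 3.198/100) = 4949 × 1.03198 ≈ 5107 billion.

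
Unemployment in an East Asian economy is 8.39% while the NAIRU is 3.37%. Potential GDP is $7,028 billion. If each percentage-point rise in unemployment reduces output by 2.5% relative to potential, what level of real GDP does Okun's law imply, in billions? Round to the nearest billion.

Unemployment gap = 8.39 - 3.37 = 5.02 points, so the output gap is -2.5 × 5.02 = -12.55%.
Actual GDP = 7028 × (1 - 12.55/100) = 7028 × 0.8745 ≈ 6146 billion.

$6,146 billion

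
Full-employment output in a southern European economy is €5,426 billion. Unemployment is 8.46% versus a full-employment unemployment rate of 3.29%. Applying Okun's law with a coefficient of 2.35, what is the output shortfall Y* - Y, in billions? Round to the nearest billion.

Output gap = -2.35 × (8.46 - 3.29) = -2.35 × 5.17 = -12.1495%.
Actual GDP ≈ 5426 × 0.878505 ≈ 4767 billion, so the shortfall is 5426 - 4767 = 659 billion.

€659 billion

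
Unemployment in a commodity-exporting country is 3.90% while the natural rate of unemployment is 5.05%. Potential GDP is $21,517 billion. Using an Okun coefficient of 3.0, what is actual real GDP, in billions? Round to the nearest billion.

$22,259 billion

Unemployment gap = 3.9 - 5.05 = -1.15 points, so the output gap is -3 × (-1.15) = 3.45%.
Actual GDP = 21517 × (1 + 3.45/100) = 21517 × 1.0345 ≈ 22259 billion.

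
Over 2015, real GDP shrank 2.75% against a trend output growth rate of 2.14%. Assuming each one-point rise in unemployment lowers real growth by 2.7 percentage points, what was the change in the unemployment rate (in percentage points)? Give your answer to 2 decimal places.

Growth-rate Okun's law: g_Y = g_Y* - β × Δu, so Δu = (g_Y* - g_Y)/β.
Δu = (2.14 + 2.75)/2.7 = 4.89/2.7 = 1.81 percentage points.

1.81 percentage points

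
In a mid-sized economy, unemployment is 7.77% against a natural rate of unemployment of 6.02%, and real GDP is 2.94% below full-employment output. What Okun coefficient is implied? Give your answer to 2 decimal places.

Okun's law: output gap = -β × (u - u*).
-2.94 = -β × (7.77 - 6.02) = -β × 1.75, so β = 2.94/1.75 = 1.68.

β ≈ 1.68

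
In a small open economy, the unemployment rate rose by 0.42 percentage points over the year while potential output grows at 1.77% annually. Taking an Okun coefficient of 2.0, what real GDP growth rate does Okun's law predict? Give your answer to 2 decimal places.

Growth-rate Okun's law: g_Y = g_Y* - β × Δu.
g_Y = 1.77 - 2.0 × (0.42) = 1.77 - 0.84 = 0.93%, i.e. 0.93% to 2 d.p.

0.93%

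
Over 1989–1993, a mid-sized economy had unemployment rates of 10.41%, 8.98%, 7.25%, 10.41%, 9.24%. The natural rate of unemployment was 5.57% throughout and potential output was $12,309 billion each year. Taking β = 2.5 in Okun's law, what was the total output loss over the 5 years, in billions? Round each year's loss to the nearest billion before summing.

Year 1989: gap = -2.5 × (10.41 - 5.57) = -12.1%, loss ≈ 12309 × 12.1/100 ≈ 1489.
Year 1990: gap = -2.5 × (8.98 - 5.57) = -8.525%, loss ≈ 12309 × 8.525/100 ≈ 1049.
Year 1991: gap = -2.5 × (7.25 - 5.57) = -4.2%, loss ≈ 12309 × 4.2/100 ≈ 517.
Year 1992: gap = -2.5 × (10.41 - 5.57) = -12.1%, loss ≈ 12309 × 12.1/100 ≈ 1489.
Year 1993: gap = -2.5 × (9.24 - 5.57) = -9.175%, loss ≈ 12309 × 9.175/100 ≈ 1129.
Total lost output = 1489 + 1049 + 517 + 1489 + 1129 = 5673 billion.

$5,673 billion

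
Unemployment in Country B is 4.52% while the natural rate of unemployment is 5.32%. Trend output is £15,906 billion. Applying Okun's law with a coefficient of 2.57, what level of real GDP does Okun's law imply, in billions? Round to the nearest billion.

£16,233 billion

Unemployment gap = 4.52 - 5.32 = -0.8 points, so the output gap is -2.57 × (-0.8) = 2.056%.
Actual GDP = 15906 × (1 + 2.056/100) = 15906 × 1.02056 ≈ 16233 billion.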